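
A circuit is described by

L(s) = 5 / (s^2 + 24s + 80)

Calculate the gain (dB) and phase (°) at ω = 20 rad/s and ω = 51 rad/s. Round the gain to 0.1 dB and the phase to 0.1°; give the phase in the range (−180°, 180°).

ω = 20: -41.2 dB, -123.7°; ω = 51: -55.0 dB, -154.1°

Substitute s = j20:
Numerator: 5 = 5 + j0
Denominator: (j20)^2 + 24(j20) + 80 = -320 + j480
|N| = √(5² + 0²) ≈ 5, ∠N ≈ 0.00°
|D| = √(320² + 480²) ≈ 576.89, ∠D ≈ 123.69°
|L| = 5 / 576.89 ≈ 0.0086672
Gain = 20 log₁₀(0.0086672) ≈ -41.24 dB
∠L = 0.00° − 123.69° = -123.69°

Substitute s = j51:
Numerator: 5 = 5 + j0
Denominator: (j51)^2 + 24(j51) + 80 = -2521 + j1224
|N| = √(5² + 0²) ≈ 5, ∠N ≈ 0.00°
|D| = √(2521² + 1224²) ≈ 2802.4, ∠D ≈ 154.10°
|L| = 5 / 2802.4 ≈ 0.0017842
Gain = 20 log₁₀(0.0017842) ≈ -54.97 dB
∠L = 0.00° − 154.10° = -154.10°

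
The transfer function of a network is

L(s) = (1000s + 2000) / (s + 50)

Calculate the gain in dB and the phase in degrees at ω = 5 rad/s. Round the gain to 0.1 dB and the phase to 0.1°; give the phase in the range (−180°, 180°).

Substitute s = j5:
Numerator: 1000(j5) + 2000 = 2000 + j5000
Denominator: (j5) + 50 = 50 + j5
|N| = √(2000² + 5000²) ≈ 5385.2, ∠N ≈ 68.20°
|D| = √(50² + 5²) ≈ 50.249, ∠D ≈ 5.71°
|L| = 5385.2 / 50.249 ≈ 107.17
Gain = 20 log₁₀(107.17) ≈ 40.60 dB
∠L = 68.20° − 5.71° = 62.49°

40.6 dB, 62.5°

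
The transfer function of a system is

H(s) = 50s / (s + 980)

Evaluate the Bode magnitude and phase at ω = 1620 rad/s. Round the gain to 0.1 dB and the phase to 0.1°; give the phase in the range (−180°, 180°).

At s = jω = j1620:
zero at origin: s = j1620 → |·| = 1620, ∠ = 90.00°
pole (s+980): 980 + j1620 → |·| = √(980²+1620²) = √3584800 ≈ 1893.4, ∠ = arctan(1620/980) ≈ 58.83°
|H| = 50 · 1620 / 1893.4 ≈ 42.78
Gain = 20 log₁₀(42.78) ≈ 32.62 dB
∠H = 90.00° − 58.83° = 31.17°

32.6 dB, 31.2°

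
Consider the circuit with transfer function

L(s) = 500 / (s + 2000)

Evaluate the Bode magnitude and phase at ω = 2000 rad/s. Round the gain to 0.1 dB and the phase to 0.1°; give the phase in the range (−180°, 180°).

-15.1 dB, -45.0°

At s = jω = j2000:
pole (s+2000): 2000 + j2000 → |·| = √(2000²+2000²) = √8000000 ≈ 2828.4, ∠ = arctan(2000/2000) ≈ 45.00°
|L| = 500 / 2828.4 ≈ 0.17678
Gain = 20 log₁₀(0.17678) ≈ -15.05 dB
∠L = 0.00° − 45.00° = -45.00°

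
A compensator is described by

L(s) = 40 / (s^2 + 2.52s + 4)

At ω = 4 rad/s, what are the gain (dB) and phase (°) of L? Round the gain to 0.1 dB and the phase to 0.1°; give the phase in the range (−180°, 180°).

8.1 dB, -140.0°

At s = jω = j4:
quadratic: (j4)² + 2.52·j4 + 4 = -12 + j10.08 → |·| ≈ 15.672, ∠ ≈ 139.97°
|L| = 40 / 15.672 ≈ 2.5523
Gain = 20 log₁₀(2.5523) ≈ 8.14 dB
∠L = 0.00° − 139.97° = -139.97°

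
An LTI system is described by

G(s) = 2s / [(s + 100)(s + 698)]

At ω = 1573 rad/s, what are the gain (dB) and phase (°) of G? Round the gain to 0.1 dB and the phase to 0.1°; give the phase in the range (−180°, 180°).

-58.7 dB, -62.4°

At s = jω = j1573:
zero at origin: s = j1573 → |·| = 1573, ∠ = 90.00°
pole (s+100): 100 + j1573 → |·| = √(100²+1573²) = √2484329 ≈ 1576.2, ∠ = arctan(1573/100) ≈ 86.36°
pole (s+698): 698 + j1573 → |·| = √(698²+1573²) = √2961533 ≈ 1720.9, ∠ = arctan(1573/698) ≈ 66.07°
|G| = 2 · 1573 / 2.7125e+06 ≈ 0.0011598
Gain = 20 log₁₀(0.0011598) ≈ -58.71 dB
∠G = 90.00° − 152.43° = -62.43°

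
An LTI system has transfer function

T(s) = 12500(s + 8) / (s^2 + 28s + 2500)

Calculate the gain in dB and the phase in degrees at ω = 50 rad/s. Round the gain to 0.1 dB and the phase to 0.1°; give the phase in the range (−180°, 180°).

At s = jω = j50:
zero (s+8): 8 + j50 → |·| = √(8²+50²) = √2564 ≈ 50.636, ∠ = arctan(50/8) ≈ 80.91°
quadratic: (j50)² + 28·j50 + 2500 = 0 + j1400 → |·| ≈ 1400, ∠ ≈ 90.00°
|T| = 12500 · 50.636 / 1400 ≈ 452.11
Gain = 20 log₁₀(452.11) ≈ 53.10 dB
∠T = 80.91° − 90.00° = -9.09°

53.1 dB, -9.1°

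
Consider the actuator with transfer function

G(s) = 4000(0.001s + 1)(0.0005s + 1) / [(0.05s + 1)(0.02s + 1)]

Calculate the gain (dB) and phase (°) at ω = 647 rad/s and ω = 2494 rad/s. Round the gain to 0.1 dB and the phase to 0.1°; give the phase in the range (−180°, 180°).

At ω = 647 rad/s:
zero (1 + j647·0.001) = 1 + j0.647 → |·| ≈ 1.1911, ∠ ≈ 32.90°
zero (1 + j647·0.0005) = 1 + j0.3235 → |·| ≈ 1.051, ∠ ≈ 17.93°
pole (1 + j647·0.05) = 1 + j32.35 → |·| ≈ 32.365, ∠ ≈ 88.23°
pole (1 + j647·0.02) = 1 + j12.94 → |·| ≈ 12.979, ∠ ≈ 85.58°
|G| = 4000 · 1.1911 · 1.051 / (32.365 · 12.979) ≈ 11.92
Gain = 20 log₁₀(11.92) ≈ 21.53 dB
∠G = (32.90° + 17.93°) − (88.23° + 85.58°) = -122.98°

At ω = 2494 rad/s:
zero (1 + j2494·0.001) = 1 + j2.494 → |·| ≈ 2.687, ∠ ≈ 68.15°
zero (1 + j2494·0.0005) = 1 + j1.247 → |·| ≈ 1.5984, ∠ ≈ 51.27°
pole (1 + j2494·0.05) = 1 + j124.7 → |·| ≈ 124.7, ∠ ≈ 89.54°
pole (1 + j2494·0.02) = 1 + j49.88 → |·| ≈ 49.89, ∠ ≈ 88.85°
|G| = 4000 · 2.687 · 1.5984 / (124.7 · 49.89) ≈ 2.7614
Gain = 20 log₁₀(2.7614) ≈ 8.82 dB
∠G = (68.15° + 51.27°) − (89.54° + 88.85°) = -58.97°

ω = 647: 21.5 dB, -123.0°; ω = 2494: 8.8 dB, -59.0°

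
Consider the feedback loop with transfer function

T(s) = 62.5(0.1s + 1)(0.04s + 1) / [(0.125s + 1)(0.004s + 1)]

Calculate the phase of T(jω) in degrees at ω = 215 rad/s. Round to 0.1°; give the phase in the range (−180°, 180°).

42.1°

At ω = 215 rad/s:
zero (1 + j215·0.1) = 1 + j21.5 → |·| ≈ 21.523, ∠ ≈ 87.34°
zero (1 + j215·0.04) = 1 + j8.6 → |·| ≈ 8.6579, ∠ ≈ 83.37°
pole (1 + j215·0.125) = 1 + j26.875 → |·| ≈ 26.894, ∠ ≈ 87.87°
pole (1 + j215·0.004) = 1 + j0.86 → |·| ≈ 1.3189, ∠ ≈ 40.70°
∠T = (87.34° + 83.37°) − (87.87° + 40.70°) = 42.14°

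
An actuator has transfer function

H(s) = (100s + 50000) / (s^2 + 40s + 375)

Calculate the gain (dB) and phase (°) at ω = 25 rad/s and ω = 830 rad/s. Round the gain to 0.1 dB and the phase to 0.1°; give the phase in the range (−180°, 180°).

ω = 25: 33.7 dB, -101.2°; ω = 830: -17.0 dB, -118.3°

Substitute s = j25:
Numerator: 100(j25) + 50000 = 50000 + j2500
Denominator: (j25)^2 + 40(j25) + 375 = -250 + j1000
|N| = √(50000² + 2500²) ≈ 50062, ∠N ≈ 2.86°
|D| = √(250² + 1000²) ≈ 1030.8, ∠D ≈ 104.04°
|H| = 50062 / 1030.8 ≈ 48.566
Gain = 20 log₁₀(48.566) ≈ 33.73 dB
∠H = 2.86° − 104.04° = -101.18°

Substitute s = j830:
Numerator: 100(j830) + 50000 = 50000 + j83000
Denominator: (j830)^2 + 40(j830) + 375 = -688525 + j33200
|N| = √(50000² + 83000²) ≈ 96897, ∠N ≈ 58.93°
|D| = √(688525² + 33200²) ≈ 6.8932e+05, ∠D ≈ 177.24°
|H| = 96897 / 6.8932e+05 ≈ 0.14057
Gain = 20 log₁₀(0.14057) ≈ -17.04 dB
∠H = 58.93° − 177.24° = -118.31°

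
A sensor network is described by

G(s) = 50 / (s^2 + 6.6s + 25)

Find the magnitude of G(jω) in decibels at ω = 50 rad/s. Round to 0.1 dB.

-34.0 dB

At s = jω = j50:
quadratic: (j50)² + 6.6·j50 + 25 = -2475 + j330 → |·| ≈ 2496.9, ∠ ≈ 172.41°
|G| = 50 / 2496.9 ≈ 0.020025
Gain = 20 log₁₀(0.020025) ≈ -33.97 dB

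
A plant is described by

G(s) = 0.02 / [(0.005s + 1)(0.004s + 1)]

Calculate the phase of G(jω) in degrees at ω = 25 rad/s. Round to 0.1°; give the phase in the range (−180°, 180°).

At ω = 25 rad/s:
pole (1 + j25·0.005) = 1 + j0.125 → |·| ≈ 1.0078, ∠ ≈ 7.13°
pole (1 + j25·0.004) = 1 + j0.1 → |·| ≈ 1.005, ∠ ≈ 5.71°
∠G = (0°) − (7.13° + 5.71°) = -12.84°

-12.8°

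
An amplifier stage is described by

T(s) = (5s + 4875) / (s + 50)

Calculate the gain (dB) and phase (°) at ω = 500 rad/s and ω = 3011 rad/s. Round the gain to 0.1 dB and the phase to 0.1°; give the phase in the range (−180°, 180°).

Substitute s = j500:
Numerator: 5(j500) + 4875 = 4875 + j2500
Denominator: (j500) + 50 = 50 + j500
|N| = √(4875² + 2500²) ≈ 5478.7, ∠N ≈ 27.15°
|D| = √(50² + 500²) ≈ 502.49, ∠D ≈ 84.29°
|T| = 5478.7 / 502.49 ≈ 10.903
Gain = 20 log₁₀(10.903) ≈ 20.75 dB
∠T = 27.15° − 84.29° = -57.14°

Substitute s = j3011:
Numerator: 5(j3011) + 4875 = 4875 + j15055
Denominator: (j3011) + 50 = 50 + j3011
|N| = √(4875² + 15055²) ≈ 15825, ∠N ≈ 72.06°
|D| = √(50² + 3011²) ≈ 3011.4, ∠D ≈ 89.05°
|T| = 15825 / 3011.4 ≈ 5.255
Gain = 20 log₁₀(5.255) ≈ 14.41 dB
∠T = 72.06° − 89.05° = -16.99°

ω = 500: 20.8 dB, -57.1°; ω = 3011: 14.4 dB, -17.0°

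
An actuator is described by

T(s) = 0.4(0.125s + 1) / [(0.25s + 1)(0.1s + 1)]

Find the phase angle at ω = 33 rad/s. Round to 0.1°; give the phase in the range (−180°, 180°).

At ω = 33 rad/s:
zero (1 + j33·0.125) = 1 + j4.125 → |·| ≈ 4.2445, ∠ ≈ 76.37°
pole (1 + j33·0.25) = 1 + j8.25 → |·| ≈ 8.3104, ∠ ≈ 83.09°
pole (1 + j33·0.1) = 1 + j3.3 → |·| ≈ 3.4482, ∠ ≈ 73.14°
∠T = (76.37°) − (83.09° + 73.14°) = -79.86°

-79.9°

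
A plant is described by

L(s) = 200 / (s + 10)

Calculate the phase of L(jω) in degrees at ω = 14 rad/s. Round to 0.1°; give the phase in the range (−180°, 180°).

-54.5°

Substitute s = j14:
Numerator: 200 = 200 + j0
Denominator: (j14) + 10 = 10 + j14
|N| = √(200² + 0²) ≈ 200, ∠N ≈ 0.00°
|D| = √(10² + 14²) ≈ 17.205, ∠D ≈ 54.46°
∠L = 0.00° − 54.46° = -54.46°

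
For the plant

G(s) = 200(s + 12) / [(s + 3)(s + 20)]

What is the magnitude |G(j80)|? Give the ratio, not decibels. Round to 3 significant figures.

2.45

At s = jω = j80:
zero (s+12): 12 + j80 → |·| = √(12²+80²) = √6544 ≈ 80.895, ∠ = arctan(80/12) ≈ 81.47°
pole (s+3): 3 + j80 → |·| = √(3²+80²) = √6409 ≈ 80.056, ∠ = arctan(80/3) ≈ 87.85°
pole (s+20): 20 + j80 → |·| = √(20²+80²) = √6800 ≈ 82.462, ∠ = arctan(80/20) ≈ 75.96°
|G| = 200 · 80.895 / 6601.6 ≈ 2.4508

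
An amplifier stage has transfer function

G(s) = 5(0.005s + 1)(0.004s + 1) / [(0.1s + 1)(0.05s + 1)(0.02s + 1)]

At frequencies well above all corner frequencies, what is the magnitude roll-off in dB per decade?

-20 dB/decade

Each pole contributes −20 dB/decade at high frequency; each zero contributes +20 dB/decade.
Net: 2 zero(s) − 3 pole(s) → -20 dB/decade.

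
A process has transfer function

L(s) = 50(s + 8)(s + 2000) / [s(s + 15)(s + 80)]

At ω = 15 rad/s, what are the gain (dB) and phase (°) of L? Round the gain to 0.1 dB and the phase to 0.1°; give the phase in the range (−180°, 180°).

36.3 dB, -83.3°

At s = jω = j15:
zero (s+8): 8 + j15 → |·| = √(8²+15²) = √289 ≈ 17, ∠ = arctan(15/8) ≈ 61.93°
zero (s+2000): 2000 + j15 → |·| = √(2000²+15²) = √4000225 ≈ 2000.1, ∠ = arctan(15/2000) ≈ 0.43°
pole (s+15): 15 + j15 → |·| = √(15²+15²) = √450 ≈ 21.213, ∠ = arctan(15/15) ≈ 45.00°
pole (s+80): 80 + j15 → |·| = √(80²+15²) = √6625 ≈ 81.394, ∠ = arctan(15/80) ≈ 10.62°
pole at origin: |s| = 15, ∠ = 90.00° (in denominator)
|L| = 50 · 34002 / 25899 ≈ 65.643
Gain = 20 log₁₀(65.643) ≈ 36.34 dB
∠L = 62.36° − 145.62° = -83.26°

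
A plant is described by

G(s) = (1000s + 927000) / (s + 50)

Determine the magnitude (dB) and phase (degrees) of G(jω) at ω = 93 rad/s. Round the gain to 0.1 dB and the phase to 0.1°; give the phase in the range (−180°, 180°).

Substitute s = j93:
Numerator: 1000(j93) + 927000 = 927000 + j93000
Denominator: (j93) + 50 = 50 + j93
|N| = √(927000² + 93000²) ≈ 9.3165e+05, ∠N ≈ 5.73°
|D| = √(50² + 93²) ≈ 105.59, ∠D ≈ 61.74°
|G| = 9.3165e+05 / 105.59 ≈ 8823.3
Gain = 20 log₁₀(8823.3) ≈ 78.91 dB
∠G = 5.73° − 61.74° = -56.01°

78.9 dB, -56.0°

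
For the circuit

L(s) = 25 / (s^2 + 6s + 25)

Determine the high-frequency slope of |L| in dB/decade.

Each pole contributes −20 dB/decade at high frequency; each zero contributes +20 dB/decade.
Net: 0 zero(s) − 2 pole(s) → -40 dB/decade.

-40 dB/decade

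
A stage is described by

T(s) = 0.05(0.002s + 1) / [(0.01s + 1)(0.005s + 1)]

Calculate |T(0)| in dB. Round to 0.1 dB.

T(0) = 0.05 · 1 / 1 = 0.05
20 log₁₀(0.05) ≈ -26.02 dB

-26.0 dB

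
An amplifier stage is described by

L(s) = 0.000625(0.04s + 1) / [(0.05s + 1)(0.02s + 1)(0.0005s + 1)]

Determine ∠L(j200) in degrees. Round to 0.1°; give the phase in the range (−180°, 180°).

At ω = 200 rad/s:
zero (1 + j200·0.04) = 1 + j8 → |·| ≈ 8.0623, ∠ ≈ 82.87°
pole (1 + j200·0.05) = 1 + j10 → |·| ≈ 10.05, ∠ ≈ 84.29°
pole (1 + j200·0.02) = 1 + j4 → |·| ≈ 4.1231, ∠ ≈ 75.96°
pole (1 + j200·0.0005) = 1 + j0.1 → |·| ≈ 1.005, ∠ ≈ 5.71°
∠L = (82.87°) − (84.29° + 75.96° + 5.71°) = -83.09°

-83.1°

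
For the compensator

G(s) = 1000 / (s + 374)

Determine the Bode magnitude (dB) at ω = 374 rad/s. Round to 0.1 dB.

Substitute s = j374:
Numerator: 1000 = 1000 + j0
Denominator: (j374) + 374 = 374 + j374
|N| = √(1000² + 0²) ≈ 1000, ∠N ≈ 0.00°
|D| = √(374² + 374²) ≈ 528.92, ∠D ≈ 45.00°
|G| = 1000 / 528.92 ≈ 1.8906
Gain = 20 log₁₀(1.8906) ≈ 5.53 dB

5.5 dB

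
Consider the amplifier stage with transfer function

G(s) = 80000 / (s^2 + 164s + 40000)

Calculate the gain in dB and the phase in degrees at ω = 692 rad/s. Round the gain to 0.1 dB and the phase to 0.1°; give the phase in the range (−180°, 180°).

At s = jω = j692:
quadratic: (j692)² + 164·j692 + 40000 = -438864 + j113488 → |·| ≈ 4.533e+05, ∠ ≈ 165.50°
|G| = 80000 / 4.533e+05 ≈ 0.17648
Gain = 20 log₁₀(0.17648) ≈ -15.07 dB
∠G = 0.00° − 165.50° = -165.50°

-15.1 dB, -165.5°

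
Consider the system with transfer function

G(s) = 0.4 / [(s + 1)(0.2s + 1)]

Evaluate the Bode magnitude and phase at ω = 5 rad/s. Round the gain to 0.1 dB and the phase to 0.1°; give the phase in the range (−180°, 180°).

-25.1 dB, -123.7°

At ω = 5 rad/s:
pole (1 + j5·1) = 1 + j5 → |·| ≈ 5.099, ∠ ≈ 78.69°
pole (1 + j5·0.2) = 1 + j1 → |·| ≈ 1.4142, ∠ ≈ 45.00°
|G| = 0.4 · 1 / (5.099 · 1.4142) ≈ 0.055471
Gain = 20 log₁₀(0.055471) ≈ -25.12 dB
∠G = (0°) − (78.69° + 45.00°) = -123.69°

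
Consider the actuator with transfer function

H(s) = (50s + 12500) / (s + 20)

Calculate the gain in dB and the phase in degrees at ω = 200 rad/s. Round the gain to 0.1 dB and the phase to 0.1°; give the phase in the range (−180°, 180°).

38.0 dB, -45.6°

Substitute s = j200:
Numerator: 50(j200) + 12500 = 12500 + j10000
Denominator: (j200) + 20 = 20 + j200
|N| = √(12500² + 10000²) ≈ 16008, ∠N ≈ 38.66°
|D| = √(20² + 200²) ≈ 201, ∠D ≈ 84.29°
|H| = 16008 / 201 ≈ 79.642
Gain = 20 log₁₀(79.642) ≈ 38.02 dB
∠H = 38.66° − 84.29° = -45.63°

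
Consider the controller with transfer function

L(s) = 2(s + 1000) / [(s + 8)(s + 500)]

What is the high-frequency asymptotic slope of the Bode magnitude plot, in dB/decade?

-20 dB/decade

Each pole contributes −20 dB/decade at high frequency; each zero contributes +20 dB/decade.
Net: 1 zero(s) − 2 pole(s) → -20 dB/decade.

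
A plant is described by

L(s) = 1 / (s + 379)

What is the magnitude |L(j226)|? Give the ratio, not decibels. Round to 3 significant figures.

At s = jω = j226:
pole (s+379): 379 + j226 → |·| = √(379²+226²) = √194717 ≈ 441.27, ∠ = arctan(226/379) ≈ 30.81°
|L| = 1 / 441.27 ≈ 0.0022662

0.00227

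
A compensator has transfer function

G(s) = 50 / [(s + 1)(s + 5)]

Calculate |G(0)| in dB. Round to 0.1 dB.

G(0) = 50 / (1·5) = 10
20 log₁₀(10) ≈ 20.00 dB

20.0 dB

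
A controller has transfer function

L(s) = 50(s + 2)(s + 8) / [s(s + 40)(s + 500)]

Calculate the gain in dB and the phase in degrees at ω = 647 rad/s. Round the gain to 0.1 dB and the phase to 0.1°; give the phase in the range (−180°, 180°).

-24.3 dB, -49.7°

At s = jω = j647:
zero (s+2): 2 + j647 → |·| = √(2²+647²) = √418613 ≈ 647, ∠ = arctan(647/2) ≈ 89.82°
zero (s+8): 8 + j647 → |·| = √(8²+647²) = √418673 ≈ 647.05, ∠ = arctan(647/8) ≈ 89.29°
pole (s+40): 40 + j647 → |·| = √(40²+647²) = √420209 ≈ 648.24, ∠ = arctan(647/40) ≈ 86.46°
pole (s+500): 500 + j647 → |·| = √(500²+647²) = √668609 ≈ 817.69, ∠ = arctan(647/500) ≈ 52.30°
pole at origin: |s| = 647, ∠ = 90.00° (in denominator)
|L| = 50 · 4.1864e+05 / 3.4295e+08 ≈ 0.061035
Gain = 20 log₁₀(0.061035) ≈ -24.29 dB
∠L = 179.11° − 228.76° = -49.65°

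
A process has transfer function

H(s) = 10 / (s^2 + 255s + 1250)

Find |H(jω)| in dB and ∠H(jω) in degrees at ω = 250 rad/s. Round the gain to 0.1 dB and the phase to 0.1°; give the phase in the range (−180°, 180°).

-78.9 dB, -133.9°

Substitute s = j250:
Numerator: 10 = 10 + j0
Denominator: (j250)^2 + 255(j250) + 1250 = -61250 + j63750
|N| = √(10² + 0²) ≈ 10, ∠N ≈ 0.00°
|D| = √(61250² + 63750²) ≈ 88406, ∠D ≈ 133.85°
|H| = 10 / 88406 ≈ 0.00011311
Gain = 20 log₁₀(0.00011311) ≈ -78.93 dB
∠H = 0.00° − 133.85° = -133.85°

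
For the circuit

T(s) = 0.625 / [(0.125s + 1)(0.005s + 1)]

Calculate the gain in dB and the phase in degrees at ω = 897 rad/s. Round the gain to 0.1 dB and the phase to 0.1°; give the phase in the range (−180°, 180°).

-58.3 dB, -166.9°

At ω = 897 rad/s:
pole (1 + j897·0.125) = 1 + j112.125 → |·| ≈ 112.13, ∠ ≈ 89.49°
pole (1 + j897·0.005) = 1 + j4.485 → |·| ≈ 4.5951, ∠ ≈ 77.43°
|T| = 0.625 · 1 / (112.13 · 4.5951) ≈ 0.001213
Gain = 20 log₁₀(0.001213) ≈ -58.32 dB
∠T = (0°) − (89.49° + 77.43°) = -166.92°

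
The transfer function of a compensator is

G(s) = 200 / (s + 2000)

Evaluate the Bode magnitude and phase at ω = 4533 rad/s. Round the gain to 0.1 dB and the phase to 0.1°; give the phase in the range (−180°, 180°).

-27.9 dB, -66.2°

At s = jω = j4533:
pole (s+2000): 2000 + j4533 → |·| = √(2000²+4533²) = √24548089 ≈ 4954.6, ∠ = arctan(4533/2000) ≈ 66.19°
|G| = 200 / 4954.6 ≈ 0.040367
Gain = 20 log₁₀(0.040367) ≈ -27.88 dB
∠G = 0.00° − 66.19° = -66.19°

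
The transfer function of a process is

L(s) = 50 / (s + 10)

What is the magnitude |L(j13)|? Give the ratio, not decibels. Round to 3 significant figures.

Substitute s = j13:
Numerator: 50 = 50 + j0
Denominator: (j13) + 10 = 10 + j13
|N| = √(50² + 0²) ≈ 50, ∠N ≈ 0.00°
|D| = √(10² + 13²) ≈ 16.401, ∠D ≈ 52.43°
|L| = 50 / 16.401 ≈ 3.0486

3.05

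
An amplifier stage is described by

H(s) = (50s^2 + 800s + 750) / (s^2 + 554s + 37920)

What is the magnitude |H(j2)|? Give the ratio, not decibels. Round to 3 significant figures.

0.0446

Substitute s = j2:
Numerator: 50(j2)^2 + 800(j2) + 750 = 550 + j1600
Denominator: (j2)^2 + 554(j2) + 37920 = 37916 + j1108
|N| = √(550² + 1600²) ≈ 1691.9, ∠N ≈ 71.03°
|D| = √(37916² + 1108²) ≈ 37932, ∠D ≈ 1.67°
|H| = 1691.9 / 37932 ≈ 0.044604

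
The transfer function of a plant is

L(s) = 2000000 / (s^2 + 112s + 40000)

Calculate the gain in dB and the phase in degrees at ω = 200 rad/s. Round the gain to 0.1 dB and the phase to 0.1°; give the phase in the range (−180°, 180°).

At s = jω = j200:
quadratic: (j200)² + 112·j200 + 40000 = 0 + j22400 → |·| ≈ 22400, ∠ ≈ 90.00°
|L| = 2000000 / 22400 ≈ 89.286
Gain = 20 log₁₀(89.286) ≈ 39.02 dB
∠L = 0.00° − 90.00° = -90.00°

39.0 dB, -90.0°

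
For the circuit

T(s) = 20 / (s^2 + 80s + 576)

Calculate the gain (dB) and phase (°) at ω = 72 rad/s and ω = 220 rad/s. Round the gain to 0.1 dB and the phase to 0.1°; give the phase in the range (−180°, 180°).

Substitute s = j72:
Numerator: 20 = 20 + j0
Denominator: (j72)^2 + 80(j72) + 576 = -4608 + j5760
|N| = √(20² + 0²) ≈ 20, ∠N ≈ 0.00°
|D| = √(4608² + 5760²) ≈ 7376.4, ∠D ≈ 128.66°
|T| = 20 / 7376.4 ≈ 0.0027113
Gain = 20 log₁₀(0.0027113) ≈ -51.34 dB
∠T = 0.00° − 128.66° = -128.66°

Substitute s = j220:
Numerator: 20 = 20 + j0
Denominator: (j220)^2 + 80(j220) + 576 = -47824 + j17600
|N| = √(20² + 0²) ≈ 20, ∠N ≈ 0.00°
|D| = √(47824² + 17600²) ≈ 50960, ∠D ≈ 159.80°
|T| = 20 / 50960 ≈ 0.00039246
Gain = 20 log₁₀(0.00039246) ≈ -68.12 dB
∠T = 0.00° − 159.80° = -159.80°

ω = 72: -51.3 dB, -128.7°; ω = 220: -68.1 dB, -159.8°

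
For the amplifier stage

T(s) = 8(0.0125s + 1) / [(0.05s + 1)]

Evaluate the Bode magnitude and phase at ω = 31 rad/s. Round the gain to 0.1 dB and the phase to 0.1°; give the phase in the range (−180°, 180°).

13.4 dB, -36.0°

At ω = 31 rad/s:
zero (1 + j31·0.0125) = 1 + j0.3875 → |·| ≈ 1.0725, ∠ ≈ 21.18°
pole (1 + j31·0.05) = 1 + j1.55 → |·| ≈ 1.8446, ∠ ≈ 57.17°
|T| = 8 · 1.0725 / (1.8446) ≈ 4.6514
Gain = 20 log₁₀(4.6514) ≈ 13.35 dB
∠T = (21.18°) − (57.17°) = -35.99°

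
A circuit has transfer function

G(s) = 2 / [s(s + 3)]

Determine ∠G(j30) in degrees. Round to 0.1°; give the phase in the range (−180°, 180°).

At s = jω = j30:
pole (s+3): 3 + j30 → |·| = √(3²+30²) = √909 ≈ 30.15, ∠ = arctan(30/3) ≈ 84.29°
pole at origin: |s| = 30, ∠ = 90.00° (in denominator)
∠G = 0.00° − 174.29° = -174.29°

-174.3°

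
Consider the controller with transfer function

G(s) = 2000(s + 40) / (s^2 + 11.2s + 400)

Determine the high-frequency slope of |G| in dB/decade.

Each pole contributes −20 dB/decade at high frequency; each zero contributes +20 dB/decade.
Net: 1 zero(s) − 2 pole(s) → -20 dB/decade.

-20 dB/decade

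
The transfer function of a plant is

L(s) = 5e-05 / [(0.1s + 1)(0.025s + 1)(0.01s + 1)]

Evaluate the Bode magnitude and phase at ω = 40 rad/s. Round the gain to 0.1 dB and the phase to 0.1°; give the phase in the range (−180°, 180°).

-102.0 dB, -142.8°

At ω = 40 rad/s:
pole (1 + j40·0.1) = 1 + j4 → |·| ≈ 4.1231, ∠ ≈ 75.96°
pole (1 + j40·0.025) = 1 + j1 → |·| ≈ 1.4142, ∠ ≈ 45.00°
pole (1 + j40·0.01) = 1 + j0.4 → |·| ≈ 1.077, ∠ ≈ 21.80°
|L| = 5e-05 · 1 / (4.1231 · 1.4142 · 1.077) ≈ 7.962e-06
Gain = 20 log₁₀(7.962e-06) ≈ -101.98 dB
∠L = (0°) − (75.96° + 45.00° + 21.80°) = -142.76°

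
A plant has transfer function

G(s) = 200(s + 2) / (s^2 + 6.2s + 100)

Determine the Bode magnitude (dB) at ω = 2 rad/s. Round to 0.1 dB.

At s = jω = j2:
zero (s+2): 2 + j2 → |·| = √(2²+2²) = √8 ≈ 2.8284, ∠ = arctan(2/2) ≈ 45.00°
quadratic: (j2)² + 6.2·j2 + 100 = 96 + j12.4 → |·| ≈ 96.798, ∠ ≈ 7.36°
|G| = 200 · 2.8284 / 96.798 ≈ 5.8439
Gain = 20 log₁₀(5.8439) ≈ 15.33 dB

15.3 dB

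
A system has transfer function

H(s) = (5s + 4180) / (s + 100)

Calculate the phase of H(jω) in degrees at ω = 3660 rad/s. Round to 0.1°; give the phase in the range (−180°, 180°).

-11.3°

Substitute s = j3660:
Numerator: 5(j3660) + 4180 = 4180 + j18300
Denominator: (j3660) + 100 = 100 + j3660
|N| = √(4180² + 18300²) ≈ 18771, ∠N ≈ 77.13°
|D| = √(100² + 3660²) ≈ 3661.4, ∠D ≈ 88.43°
∠H = 77.13° − 88.43° = -11.30°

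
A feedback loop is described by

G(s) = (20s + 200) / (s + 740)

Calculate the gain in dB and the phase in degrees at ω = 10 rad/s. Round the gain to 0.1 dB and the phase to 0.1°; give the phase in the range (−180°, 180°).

-8.4 dB, 44.2°

Substitute s = j10:
Numerator: 20(j10) + 200 = 200 + j200
Denominator: (j10) + 740 = 740 + j10
|N| = √(200² + 200²) ≈ 282.84, ∠N ≈ 45.00°
|D| = √(740² + 10²) ≈ 740.07, ∠D ≈ 0.77°
|G| = 282.84 / 740.07 ≈ 0.38218
Gain = 20 log₁₀(0.38218) ≈ -8.35 dB
∠G = 45.00° − 0.77° = 44.23°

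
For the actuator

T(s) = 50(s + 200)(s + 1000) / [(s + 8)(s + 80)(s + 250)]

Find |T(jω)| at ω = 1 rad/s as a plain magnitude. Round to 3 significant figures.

62.0

At s = jω = j1:
zero (s+200): 200 + j1 → |·| = √(200²+1²) = √40001 ≈ 200, ∠ = arctan(1/200) ≈ 0.29°
zero (s+1000): 1000 + j1 → |·| = √(1000²+1²) = √1000001 ≈ 1000, ∠ = arctan(1/1000) ≈ 0.06°
pole (s+8): 8 + j1 → |·| = √(8²+1²) = √65 ≈ 8.0623, ∠ = arctan(1/8) ≈ 7.13°
pole (s+80): 80 + j1 → |·| = √(80²+1²) = √6401 ≈ 80.006, ∠ = arctan(1/80) ≈ 0.72°
pole (s+250): 250 + j1 → |·| = √(250²+1²) = √62501 ≈ 250, ∠ = arctan(1/250) ≈ 0.23°
|T| = 50 · 2e+05 / 1.6126e+05 ≈ 62.012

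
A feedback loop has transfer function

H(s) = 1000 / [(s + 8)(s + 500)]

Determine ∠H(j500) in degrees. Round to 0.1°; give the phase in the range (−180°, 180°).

At s = jω = j500:
pole (s+8): 8 + j500 → |·| = √(8²+500²) = √250064 ≈ 500.06, ∠ = arctan(500/8) ≈ 89.08°
pole (s+500): 500 + j500 → |·| = √(500²+500²) = √500000 ≈ 707.11, ∠ = arctan(500/500) ≈ 45.00°
∠H = 0.00° − 134.08° = -134.08°

-134.1°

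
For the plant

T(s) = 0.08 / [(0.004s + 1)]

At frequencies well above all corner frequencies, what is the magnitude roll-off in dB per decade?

Each pole contributes −20 dB/decade at high frequency; each zero contributes +20 dB/decade.
Net: 0 zero(s) − 1 pole(s) → -20 dB/decade.

-20 dB/decade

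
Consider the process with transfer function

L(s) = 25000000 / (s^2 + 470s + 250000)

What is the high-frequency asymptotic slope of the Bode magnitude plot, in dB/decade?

Each pole contributes −20 dB/decade at high frequency; each zero contributes +20 dB/decade.
Net: 0 zero(s) − 2 pole(s) → -40 dB/decade.

-40 dB/decade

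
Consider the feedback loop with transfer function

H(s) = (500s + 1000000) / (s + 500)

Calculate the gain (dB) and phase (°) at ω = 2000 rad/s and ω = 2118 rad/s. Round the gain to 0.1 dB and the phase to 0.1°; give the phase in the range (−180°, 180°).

ω = 2000: 56.7 dB, -31.0°; ω = 2118: 56.5 dB, -30.1°

Substitute s = j2000:
Numerator: 500(j2000) + 1000000 = 1000000 + j1000000
Denominator: (j2000) + 500 = 500 + j2000
|N| = √(1000000² + 1000000²) ≈ 1.4142e+06, ∠N ≈ 45.00°
|D| = √(500² + 2000²) ≈ 2061.6, ∠D ≈ 75.96°
|H| = 1.4142e+06 / 2061.6 ≈ 685.97
Gain = 20 log₁₀(685.97) ≈ 56.73 dB
∠H = 45.00° − 75.96° = -30.96°

Substitute s = j2118:
Numerator: 500(j2118) + 1000000 = 1000000 + j1059000
Denominator: (j2118) + 500 = 500 + j2118
|N| = √(1000000² + 1059000²) ≈ 1.4565e+06, ∠N ≈ 46.64°
|D| = √(500² + 2118²) ≈ 2176.2, ∠D ≈ 76.72°
|H| = 1.4565e+06 / 2176.2 ≈ 669.29
Gain = 20 log₁₀(669.29) ≈ 56.51 dB
∠H = 46.64° − 76.72° = -30.08°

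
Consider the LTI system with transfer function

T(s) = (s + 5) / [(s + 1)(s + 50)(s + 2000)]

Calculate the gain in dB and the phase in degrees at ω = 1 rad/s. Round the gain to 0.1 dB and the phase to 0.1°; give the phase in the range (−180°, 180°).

-88.9 dB, -34.9°

At s = jω = j1:
zero (s+5): 5 + j1 → |·| = √(5²+1²) = √26 ≈ 5.099, ∠ = arctan(1/5) ≈ 11.31°
pole (s+1): 1 + j1 → |·| = √(1²+1²) = √2 ≈ 1.4142, ∠ = arctan(1/1) ≈ 45.00°
pole (s+50): 50 + j1 → |·| = √(50²+1²) = √2501 ≈ 50.01, ∠ = arctan(1/50) ≈ 1.15°
pole (s+2000): 2000 + j1 → |·| = √(2000²+1²) = √4000001 ≈ 2000, ∠ = arctan(1/2000) ≈ 0.03°
|T| = 1 · 5.099 / 1.4145e+05 ≈ 3.6048e-05
Gain = 20 log₁₀(3.6048e-05) ≈ -88.86 dB
∠T = 11.31° − 46.18° = -34.87°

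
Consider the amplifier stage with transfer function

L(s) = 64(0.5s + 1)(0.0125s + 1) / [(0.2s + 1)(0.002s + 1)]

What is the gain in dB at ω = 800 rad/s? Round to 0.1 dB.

58.6 dB

At ω = 800 rad/s:
zero (1 + j800·0.5) = 1 + j400 → |·| ≈ 400, ∠ ≈ 89.86°
zero (1 + j800·0.0125) = 1 + j10 → |·| ≈ 10.05, ∠ ≈ 84.29°
pole (1 + j800·0.2) = 1 + j160 → |·| ≈ 160, ∠ ≈ 89.64°
pole (1 + j800·0.002) = 1 + j1.6 → |·| ≈ 1.8868, ∠ ≈ 57.99°
|L| = 64 · 400 · 10.05 / (160 · 1.8868) ≈ 852.24
Gain = 20 log₁₀(852.24) ≈ 58.61 dB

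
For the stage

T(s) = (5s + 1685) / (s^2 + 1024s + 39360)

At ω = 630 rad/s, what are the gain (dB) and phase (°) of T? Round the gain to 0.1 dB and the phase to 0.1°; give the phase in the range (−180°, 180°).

Substitute s = j630:
Numerator: 5(j630) + 1685 = 1685 + j3150
Denominator: (j630)^2 + 1024(j630) + 39360 = -357540 + j645120
|N| = √(1685² + 3150²) ≈ 3572.4, ∠N ≈ 61.86°
|D| = √(357540² + 645120²) ≈ 7.3757e+05, ∠D ≈ 119.00°
|T| = 3572.4 / 7.3757e+05 ≈ 0.0048435
Gain = 20 log₁₀(0.0048435) ≈ -46.30 dB
∠T = 61.86° − 119.00° = -57.14°

-46.3 dB, -57.1°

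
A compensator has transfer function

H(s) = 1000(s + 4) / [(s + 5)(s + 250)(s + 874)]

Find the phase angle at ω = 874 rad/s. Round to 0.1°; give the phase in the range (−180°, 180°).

At s = jω = j874:
zero (s+4): 4 + j874 → |·| = √(4²+874²) = √763892 ≈ 874.01, ∠ = arctan(874/4) ≈ 89.74°
pole (s+5): 5 + j874 → |·| = √(5²+874²) = √763901 ≈ 874.01, ∠ = arctan(874/5) ≈ 89.67°
pole (s+250): 250 + j874 → |·| = √(250²+874²) = √826376 ≈ 909.05, ∠ = arctan(874/250) ≈ 74.04°
pole (s+874): 874 + j874 → |·| = √(874²+874²) = √1527752 ≈ 1236, ∠ = arctan(874/874) ≈ 45.00°
∠H = 89.74° − 208.71° = -118.97°

-119.0°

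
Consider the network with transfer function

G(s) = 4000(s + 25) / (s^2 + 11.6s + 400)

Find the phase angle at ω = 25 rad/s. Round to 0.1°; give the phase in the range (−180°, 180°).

-82.8°

At s = jω = j25:
zero (s+25): 25 + j25 → |·| = √(25²+25²) = √1250 ≈ 35.355, ∠ = arctan(25/25) ≈ 45.00°
quadratic: (j25)² + 11.6·j25 + 400 = -225 + j290 → |·| ≈ 367.05, ∠ ≈ 127.81°
∠G = 45.00° − 127.81° = -82.81°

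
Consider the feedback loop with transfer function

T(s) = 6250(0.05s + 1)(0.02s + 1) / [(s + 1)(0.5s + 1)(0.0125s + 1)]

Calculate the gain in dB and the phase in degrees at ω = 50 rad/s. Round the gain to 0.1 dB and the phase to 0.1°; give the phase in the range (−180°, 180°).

24.2 dB, -95.4°

At ω = 50 rad/s:
zero (1 + j50·0.05) = 1 + j2.5 → |·| ≈ 2.6926, ∠ ≈ 68.20°
zero (1 + j50·0.02) = 1 + j1 → |·| ≈ 1.4142, ∠ ≈ 45.00°
pole (1 + j50·1) = 1 + j50 → |·| ≈ 50.01, ∠ ≈ 88.85°
pole (1 + j50·0.5) = 1 + j25 → |·| ≈ 25.02, ∠ ≈ 87.71°
pole (1 + j50·0.0125) = 1 + j0.625 → |·| ≈ 1.1792, ∠ ≈ 32.01°
|T| = 6250 · 2.6926 · 1.4142 / (50.01 · 25.02 · 1.1792) ≈ 16.13
Gain = 20 log₁₀(16.13) ≈ 24.15 dB
∠T = (68.20° + 45.00°) − (88.85° + 87.71° + 32.01°) = -95.37°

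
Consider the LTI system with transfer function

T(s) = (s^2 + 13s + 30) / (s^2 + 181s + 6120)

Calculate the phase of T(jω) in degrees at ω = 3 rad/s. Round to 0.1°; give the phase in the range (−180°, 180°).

56.6°

Substitute s = j3:
Numerator: (j3)^2 + 13(j3) + 30 = 21 + j39
Denominator: (j3)^2 + 181(j3) + 6120 = 6111 + j543
|N| = √(21² + 39²) ≈ 44.294, ∠N ≈ 61.70°
|D| = √(6111² + 543²) ≈ 6135.1, ∠D ≈ 5.08°
∠T = 61.70° − 5.08° = 56.62°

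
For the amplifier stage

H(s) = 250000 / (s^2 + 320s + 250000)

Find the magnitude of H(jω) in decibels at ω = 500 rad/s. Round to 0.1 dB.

At s = jω = j500:
quadratic: (j500)² + 320·j500 + 250000 = 0 + j160000 → |·| ≈ 1.6e+05, ∠ ≈ 90.00°
|H| = 250000 / 1.6e+05 ≈ 1.5625
Gain = 20 log₁₀(1.5625) ≈ 3.88 dB

3.9 dB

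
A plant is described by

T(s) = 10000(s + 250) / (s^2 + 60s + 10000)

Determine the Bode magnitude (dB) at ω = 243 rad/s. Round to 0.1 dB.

36.7 dB

At s = jω = j243:
zero (s+250): 250 + j243 → |·| = √(250²+243²) = √121549 ≈ 348.64, ∠ = arctan(243/250) ≈ 44.19°
quadratic: (j243)² + 60·j243 + 10000 = -49049 + j14580 → |·| ≈ 51170, ∠ ≈ 163.45°
|T| = 10000 · 348.64 / 51170 ≈ 68.134
Gain = 20 log₁₀(68.134) ≈ 36.67 dB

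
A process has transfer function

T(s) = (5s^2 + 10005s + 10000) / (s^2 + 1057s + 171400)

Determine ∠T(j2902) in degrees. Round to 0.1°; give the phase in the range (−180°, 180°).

Substitute s = j2902:
Numerator: 5(j2902)^2 + 10005(j2902) + 10000 = -42098020 + j29034510
Denominator: (j2902)^2 + 1057(j2902) + 171400 = -8250204 + j3067414
|N| = √(42098020² + 29034510²) ≈ 5.1139e+07, ∠N ≈ 145.41°
|D| = √(8250204² + 3067414²) ≈ 8.802e+06, ∠D ≈ 159.60°
∠T = 145.41° − 159.60° = -14.19°

-14.2°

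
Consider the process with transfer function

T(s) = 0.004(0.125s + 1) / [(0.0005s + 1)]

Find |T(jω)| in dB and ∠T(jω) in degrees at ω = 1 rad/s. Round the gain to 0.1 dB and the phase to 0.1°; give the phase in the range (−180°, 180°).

At ω = 1 rad/s:
zero (1 + j1·0.125) = 1 + j0.125 → |·| ≈ 1.0078, ∠ ≈ 7.13°
pole (1 + j1·0.0005) = 1 + j0.0005 → |·| ≈ 1, ∠ ≈ 0.03°
|T| = 0.004 · 1.0078 / (1) ≈ 0.0040312
Gain = 20 log₁₀(0.0040312) ≈ -47.89 dB
∠T = (7.13°) − (0.03°) = 7.10°

-47.9 dB, 7.1°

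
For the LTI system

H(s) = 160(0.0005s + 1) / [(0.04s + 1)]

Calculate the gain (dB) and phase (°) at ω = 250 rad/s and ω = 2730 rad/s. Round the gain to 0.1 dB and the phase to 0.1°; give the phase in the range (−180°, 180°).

At ω = 250 rad/s:
zero (1 + j250·0.0005) = 1 + j0.125 → |·| ≈ 1.0078, ∠ ≈ 7.13°
pole (1 + j250·0.04) = 1 + j10 → |·| ≈ 10.05, ∠ ≈ 84.29°
|H| = 160 · 1.0078 / (10.05) ≈ 16.045
Gain = 20 log₁₀(16.045) ≈ 24.11 dB
∠H = (7.13°) − (84.29°) = -77.16°

At ω = 2730 rad/s:
zero (1 + j2730·0.0005) = 1 + j1.365 → |·| ≈ 1.6921, ∠ ≈ 53.77°
pole (1 + j2730·0.04) = 1 + j109.2 → |·| ≈ 109.2, ∠ ≈ 89.48°
|H| = 160 · 1.6921 / (109.2) ≈ 2.4793
Gain = 20 log₁₀(2.4793) ≈ 7.89 dB
∠H = (53.77°) − (89.48°) = -35.71°

ω = 250: 24.1 dB, -77.2°; ω = 2730: 7.9 dB, -35.7°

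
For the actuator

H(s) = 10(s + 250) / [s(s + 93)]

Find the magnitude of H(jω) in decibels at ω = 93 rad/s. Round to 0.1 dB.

-13.2 dB

At s = jω = j93:
zero (s+250): 250 + j93 → |·| = √(250²+93²) = √71149 ≈ 266.74, ∠ = arctan(93/250) ≈ 20.41°
pole (s+93): 93 + j93 → |·| = √(93²+93²) = √17298 ≈ 131.52, ∠ = arctan(93/93) ≈ 45.00°
pole at origin: |s| = 93, ∠ = 90.00° (in denominator)
|H| = 10 · 266.74 / 12231 ≈ 0.21809
Gain = 20 log₁₀(0.21809) ≈ -13.23 dB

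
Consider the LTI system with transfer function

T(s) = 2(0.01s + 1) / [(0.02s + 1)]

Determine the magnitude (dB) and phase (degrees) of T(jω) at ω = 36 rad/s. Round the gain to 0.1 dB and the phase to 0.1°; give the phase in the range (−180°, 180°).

At ω = 36 rad/s:
zero (1 + j36·0.01) = 1 + j0.36 → |·| ≈ 1.0628, ∠ ≈ 19.80°
pole (1 + j36·0.02) = 1 + j0.72 → |·| ≈ 1.2322, ∠ ≈ 35.75°
|T| = 2 · 1.0628 / (1.2322) ≈ 1.725
Gain = 20 log₁₀(1.725) ≈ 4.74 dB
∠T = (19.80°) − (35.75°) = -15.95°

4.7 dB, -16.0°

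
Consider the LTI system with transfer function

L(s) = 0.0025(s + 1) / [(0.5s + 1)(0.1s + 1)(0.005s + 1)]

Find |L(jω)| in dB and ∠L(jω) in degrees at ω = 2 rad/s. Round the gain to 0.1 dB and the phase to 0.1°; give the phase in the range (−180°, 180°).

-48.2 dB, 6.6°

At ω = 2 rad/s:
zero (1 + j2·1) = 1 + j2 → |·| ≈ 2.2361, ∠ ≈ 63.43°
pole (1 + j2·0.5) = 1 + j1 → |·| ≈ 1.4142, ∠ ≈ 45.00°
pole (1 + j2·0.1) = 1 + j0.2 → |·| ≈ 1.0198, ∠ ≈ 11.31°
pole (1 + j2·0.005) = 1 + j0.01 → |·| ≈ 1, ∠ ≈ 0.57°
|L| = 0.0025 · 2.2361 / (1.4142 · 1.0198 · 1) ≈ 0.0038762
Gain = 20 log₁₀(0.0038762) ≈ -48.23 dB
∠L = (63.43°) − (45.00° + 11.31° + 0.57°) = 6.55°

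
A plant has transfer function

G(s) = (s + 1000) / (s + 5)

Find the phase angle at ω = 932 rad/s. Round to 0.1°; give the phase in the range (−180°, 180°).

-46.7°

Substitute s = j932:
Numerator: (j932) + 1000 = 1000 + j932
Denominator: (j932) + 5 = 5 + j932
|N| = √(1000² + 932²) ≈ 1367, ∠N ≈ 42.98°
|D| = √(5² + 932²) ≈ 932.01, ∠D ≈ 89.69°
∠G = 42.98° − 89.69° = -46.71°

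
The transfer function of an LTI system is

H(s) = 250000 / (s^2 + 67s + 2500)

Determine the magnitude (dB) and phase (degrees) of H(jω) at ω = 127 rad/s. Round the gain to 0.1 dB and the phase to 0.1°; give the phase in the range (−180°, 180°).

At s = jω = j127:
quadratic: (j127)² + 67·j127 + 2500 = -13629 + j8509 → |·| ≈ 16067, ∠ ≈ 148.02°
|H| = 250000 / 16067 ≈ 15.56
Gain = 20 log₁₀(15.56) ≈ 23.84 dB
∠H = 0.00° − 148.02° = -148.02°

23.8 dB, -148.0°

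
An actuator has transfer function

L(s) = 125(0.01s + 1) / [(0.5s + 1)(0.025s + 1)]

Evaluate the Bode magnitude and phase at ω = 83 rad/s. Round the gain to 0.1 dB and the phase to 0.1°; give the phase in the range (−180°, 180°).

At ω = 83 rad/s:
zero (1 + j83·0.01) = 1 + j0.83 → |·| ≈ 1.2996, ∠ ≈ 39.69°
pole (1 + j83·0.5) = 1 + j41.5 → |·| ≈ 41.512, ∠ ≈ 88.62°
pole (1 + j83·0.025) = 1 + j2.075 → |·| ≈ 2.3034, ∠ ≈ 64.27°
|L| = 125 · 1.2996 / (41.512 · 2.3034) ≈ 1.6989
Gain = 20 log₁₀(1.6989) ≈ 4.60 dB
∠L = (39.69°) − (88.62° + 64.27°) = -113.20°

4.6 dB, -113.2°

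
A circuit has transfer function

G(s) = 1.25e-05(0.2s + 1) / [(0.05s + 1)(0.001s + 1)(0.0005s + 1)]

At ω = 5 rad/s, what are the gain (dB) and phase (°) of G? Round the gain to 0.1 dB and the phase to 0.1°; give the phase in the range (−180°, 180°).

-95.3 dB, 30.5°

At ω = 5 rad/s:
zero (1 + j5·0.2) = 1 + j1 → |·| ≈ 1.4142, ∠ ≈ 45.00°
pole (1 + j5·0.05) = 1 + j0.25 → |·| ≈ 1.0308, ∠ ≈ 14.04°
pole (1 + j5·0.001) = 1 + j0.005 → |·| ≈ 1, ∠ ≈ 0.29°
pole (1 + j5·0.0005) = 1 + j0.0025 → |·| ≈ 1, ∠ ≈ 0.14°
|G| = 1.25e-05 · 1.4142 / (1.0308 · 1 · 1) ≈ 1.7149e-05
Gain = 20 log₁₀(1.7149e-05) ≈ -95.32 dB
∠G = (45.00°) − (14.04° + 0.29° + 0.14°) = 30.53°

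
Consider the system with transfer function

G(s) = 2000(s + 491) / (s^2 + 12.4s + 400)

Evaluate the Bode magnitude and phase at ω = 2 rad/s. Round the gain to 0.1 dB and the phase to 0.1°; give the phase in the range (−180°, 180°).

At s = jω = j2:
zero (s+491): 491 + j2 → |·| = √(491²+2²) = √241085 ≈ 491, ∠ = arctan(2/491) ≈ 0.23°
quadratic: (j2)² + 12.4·j2 + 400 = 396 + j24.8 → |·| ≈ 396.78, ∠ ≈ 3.58°
|G| = 2000 · 491 / 396.78 ≈ 2474.9
Gain = 20 log₁₀(2474.9) ≈ 67.87 dB
∠G = 0.23° − 3.58° = -3.35°

67.9 dB, -3.4°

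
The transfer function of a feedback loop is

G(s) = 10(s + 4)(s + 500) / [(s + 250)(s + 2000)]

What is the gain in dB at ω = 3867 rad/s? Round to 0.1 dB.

19.0 dB

At s = jω = j3867:
zero (s+4): 4 + j3867 → |·| = √(4²+3867²) = √14953705 ≈ 3867, ∠ = arctan(3867/4) ≈ 89.94°
zero (s+500): 500 + j3867 → |·| = √(500²+3867²) = √15203689 ≈ 3899.2, ∠ = arctan(3867/500) ≈ 82.63°
pole (s+250): 250 + j3867 → |·| = √(250²+3867²) = √15016189 ≈ 3875.1, ∠ = arctan(3867/250) ≈ 86.30°
pole (s+2000): 2000 + j3867 → |·| = √(2000²+3867²) = √18953689 ≈ 4353.6, ∠ = arctan(3867/2000) ≈ 62.65°
|G| = 10 · 1.5078e+07 / 1.6871e+07 ≈ 8.9372
Gain = 20 log₁₀(8.9372) ≈ 19.02 dB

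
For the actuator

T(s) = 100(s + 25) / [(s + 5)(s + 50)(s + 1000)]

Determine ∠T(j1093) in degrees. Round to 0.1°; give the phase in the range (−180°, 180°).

At s = jω = j1093:
zero (s+25): 25 + j1093 → |·| = √(25²+1093²) = √1195274 ≈ 1093.3, ∠ = arctan(1093/25) ≈ 88.69°
pole (s+5): 5 + j1093 → |·| = √(5²+1093²) = √1194674 ≈ 1093, ∠ = arctan(1093/5) ≈ 89.74°
pole (s+50): 50 + j1093 → |·| = √(50²+1093²) = √1197149 ≈ 1094.1, ∠ = arctan(1093/50) ≈ 87.38°
pole (s+1000): 1000 + j1093 → |·| = √(1000²+1093²) = √2194649 ≈ 1481.4, ∠ = arctan(1093/1000) ≈ 47.54°
∠T = 88.69° − 224.66° = -135.97°

-136.0°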